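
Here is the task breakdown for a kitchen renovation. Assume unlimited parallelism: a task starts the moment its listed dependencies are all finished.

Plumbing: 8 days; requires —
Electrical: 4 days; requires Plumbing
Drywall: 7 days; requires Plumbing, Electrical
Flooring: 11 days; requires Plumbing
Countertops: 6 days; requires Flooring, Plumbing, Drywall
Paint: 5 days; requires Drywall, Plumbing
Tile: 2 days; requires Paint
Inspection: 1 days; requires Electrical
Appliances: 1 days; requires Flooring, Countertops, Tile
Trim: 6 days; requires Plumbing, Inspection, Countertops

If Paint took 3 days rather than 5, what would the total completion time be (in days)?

31

Baseline: Plumbing→Electrical→Drywall→Countertops→Trim = 8+4+7+6+6 = 31 → 31 days.
The longest path through Paint is only 27 days, so Paint has float 4.
No other chain overtakes it, so the finish is 31 days.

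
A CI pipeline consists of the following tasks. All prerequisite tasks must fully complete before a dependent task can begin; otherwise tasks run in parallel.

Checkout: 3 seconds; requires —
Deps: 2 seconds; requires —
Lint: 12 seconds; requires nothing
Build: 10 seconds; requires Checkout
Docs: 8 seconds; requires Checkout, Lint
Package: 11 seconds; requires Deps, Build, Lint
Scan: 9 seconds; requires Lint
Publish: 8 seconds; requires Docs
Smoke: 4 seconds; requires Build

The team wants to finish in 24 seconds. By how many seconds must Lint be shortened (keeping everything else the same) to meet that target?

4

Current finish: 28 seconds; target: 24.
Lint is on every critical path, so each second cut from Lint cuts the finish by one (this holds down to a finish of 24).
Need 28 − 24 = 4 seconds off Lint → Lint becomes 8 seconds, finish becomes 24.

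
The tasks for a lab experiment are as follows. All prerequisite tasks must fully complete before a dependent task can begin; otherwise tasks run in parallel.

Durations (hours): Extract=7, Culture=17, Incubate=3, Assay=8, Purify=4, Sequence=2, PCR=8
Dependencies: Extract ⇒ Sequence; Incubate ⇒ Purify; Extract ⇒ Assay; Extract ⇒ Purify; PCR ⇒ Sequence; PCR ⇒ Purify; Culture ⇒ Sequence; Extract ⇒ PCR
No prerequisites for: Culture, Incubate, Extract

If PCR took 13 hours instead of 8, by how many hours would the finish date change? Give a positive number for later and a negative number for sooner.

5

As given, the longest chain is Extract→PCR→Purify = 7+8+4 = 19, so the finish is 19 hours.
Since PCR is critical, the +5 change carries straight to that chain (now 24 hours).
That remains the longest chain; total 24 hours.
Change in finish: 24 − 19 = +5 hours.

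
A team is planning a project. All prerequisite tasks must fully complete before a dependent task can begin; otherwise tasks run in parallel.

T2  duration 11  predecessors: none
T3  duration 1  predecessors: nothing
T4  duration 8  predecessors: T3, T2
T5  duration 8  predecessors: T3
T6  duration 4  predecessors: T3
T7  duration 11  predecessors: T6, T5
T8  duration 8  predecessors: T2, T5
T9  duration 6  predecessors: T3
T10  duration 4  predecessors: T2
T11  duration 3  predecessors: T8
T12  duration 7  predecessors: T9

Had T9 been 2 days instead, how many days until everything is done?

Baseline: T2→T8→T11 = 11+8+3 = 22 → 22 days.
T9 is off the critical path — its longest chain is 14 days, giving 8 of slack.
That remains the longest chain; total 22 days.

22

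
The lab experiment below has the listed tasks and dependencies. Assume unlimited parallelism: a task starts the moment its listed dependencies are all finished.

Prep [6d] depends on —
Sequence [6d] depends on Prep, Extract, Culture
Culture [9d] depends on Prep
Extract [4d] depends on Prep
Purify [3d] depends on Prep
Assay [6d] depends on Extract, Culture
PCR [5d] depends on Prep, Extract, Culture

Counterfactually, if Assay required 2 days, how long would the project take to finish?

21

Critical path before the change: Prep→Culture→Assay = 6+9+6 = 21 giving 21 days.
Assay is on the critical path; changing it to 2 makes that path 17 days.
Now Prep→Culture→Sequence = 6+9+6 = 21 is longest, so the finish becomes 21 days.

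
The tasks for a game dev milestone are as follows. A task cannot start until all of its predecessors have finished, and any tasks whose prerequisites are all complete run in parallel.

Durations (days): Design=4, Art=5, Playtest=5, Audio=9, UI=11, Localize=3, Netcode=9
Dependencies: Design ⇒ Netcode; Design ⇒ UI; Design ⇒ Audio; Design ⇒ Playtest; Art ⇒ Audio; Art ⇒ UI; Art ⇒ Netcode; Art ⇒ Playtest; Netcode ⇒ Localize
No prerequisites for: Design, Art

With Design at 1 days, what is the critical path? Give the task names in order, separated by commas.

Art, Netcode, Localize

As given, the longest chain is Art→Netcode→Localize = 5+9+3 = 17, so the finish is 17 days.
The longest path through Design is only 16 days, so Design has float 1.
No other chain overtakes it, so the finish is 17 days.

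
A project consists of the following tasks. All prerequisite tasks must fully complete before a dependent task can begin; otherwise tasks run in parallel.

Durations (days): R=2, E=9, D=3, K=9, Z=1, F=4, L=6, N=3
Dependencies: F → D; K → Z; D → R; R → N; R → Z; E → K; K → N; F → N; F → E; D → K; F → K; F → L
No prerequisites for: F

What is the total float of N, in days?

F→E→K→N = 4+9+9+3 = 25 sets the makespan at 25 days.
N finishes as early as 25 and must finish by 25.
Float = 25 − 25 = 0.

0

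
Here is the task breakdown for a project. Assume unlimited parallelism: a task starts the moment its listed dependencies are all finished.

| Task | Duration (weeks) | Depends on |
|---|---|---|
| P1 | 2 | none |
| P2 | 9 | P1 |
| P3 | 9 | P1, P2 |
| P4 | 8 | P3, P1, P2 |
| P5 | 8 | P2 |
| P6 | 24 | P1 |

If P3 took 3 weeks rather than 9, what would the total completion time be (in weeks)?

26

The binding path is P1→P2→P3→P4 = 2+9+9+8 = 28; finish at 28 weeks.
Since P3 is critical, the -6 change carries straight to that chain (now 22 weeks).
The binding chain switches to P1→P6 = 2+24 = 26; finish 26 weeks.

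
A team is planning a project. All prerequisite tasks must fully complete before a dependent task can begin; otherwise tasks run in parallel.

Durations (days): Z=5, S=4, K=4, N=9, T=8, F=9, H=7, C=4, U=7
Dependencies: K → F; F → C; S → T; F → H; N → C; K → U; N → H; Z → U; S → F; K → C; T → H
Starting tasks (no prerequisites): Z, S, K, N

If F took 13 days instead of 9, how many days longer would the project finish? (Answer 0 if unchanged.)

The binding path is S→F→H = 4+9+7 = 20; finish at 20 days.
F is on the critical path; changing it to 13 makes that path 24 days.
No other chain overtakes it, so the finish is 24 days.
Change in finish: 24 − 20 = +4 days.

4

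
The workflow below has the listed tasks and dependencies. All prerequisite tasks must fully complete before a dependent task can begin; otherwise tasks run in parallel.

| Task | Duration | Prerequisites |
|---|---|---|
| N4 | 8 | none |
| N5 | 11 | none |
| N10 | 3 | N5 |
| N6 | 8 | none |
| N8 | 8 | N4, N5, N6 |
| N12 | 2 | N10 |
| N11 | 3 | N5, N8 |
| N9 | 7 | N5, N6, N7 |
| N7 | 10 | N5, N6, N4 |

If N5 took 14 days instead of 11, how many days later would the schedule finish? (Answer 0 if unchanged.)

As given, the longest chain is N5→N7→N9 = 11+10+7 = 28, so the finish is 28 days.
N5 lies on that path, so at 14 days the path becomes 31 days.
No other chain overtakes it, so the finish is 31 days.
Change in finish: 31 − 28 = +3 days.

3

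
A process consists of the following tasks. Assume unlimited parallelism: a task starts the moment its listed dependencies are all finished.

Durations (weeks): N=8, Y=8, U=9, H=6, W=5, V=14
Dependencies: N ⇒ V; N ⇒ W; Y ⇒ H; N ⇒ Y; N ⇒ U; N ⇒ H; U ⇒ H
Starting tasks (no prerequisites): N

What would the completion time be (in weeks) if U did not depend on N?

Before: longest chain N→U→H = 8+9+6 = 23, finish 23.
Without N→U, U's earliest start moves from 8 to 0.
The longest chain is now N→Y→H = 8+8+6 = 22, so the process takes 22 weeks.

22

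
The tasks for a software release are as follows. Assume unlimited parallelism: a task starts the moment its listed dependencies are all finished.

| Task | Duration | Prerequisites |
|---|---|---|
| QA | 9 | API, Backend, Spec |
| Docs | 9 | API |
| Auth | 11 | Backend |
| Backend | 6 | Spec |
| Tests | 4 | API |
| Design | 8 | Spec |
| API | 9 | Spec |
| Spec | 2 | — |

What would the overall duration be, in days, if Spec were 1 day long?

The binding path is Spec→API→Docs = 2+9+9 = 20; finish at 20 days.
Spec is on the critical path; changing it to 1 makes that path 19 days.
No other chain overtakes it, so the finish is 19 days.

19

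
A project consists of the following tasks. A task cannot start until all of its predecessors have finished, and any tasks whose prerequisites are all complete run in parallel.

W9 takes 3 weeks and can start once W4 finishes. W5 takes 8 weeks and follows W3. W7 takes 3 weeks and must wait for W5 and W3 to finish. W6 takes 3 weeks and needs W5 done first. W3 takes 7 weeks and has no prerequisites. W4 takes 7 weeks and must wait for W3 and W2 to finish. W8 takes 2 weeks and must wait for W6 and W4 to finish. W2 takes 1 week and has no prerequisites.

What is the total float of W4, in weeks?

3

The longest chain is W3→W5→W6→W8 = 7+8+3+2 = 20; overall finish 20 weeks.
W4 finishes as early as 14 and must finish by 17.
Float = 20 − 17 = 3.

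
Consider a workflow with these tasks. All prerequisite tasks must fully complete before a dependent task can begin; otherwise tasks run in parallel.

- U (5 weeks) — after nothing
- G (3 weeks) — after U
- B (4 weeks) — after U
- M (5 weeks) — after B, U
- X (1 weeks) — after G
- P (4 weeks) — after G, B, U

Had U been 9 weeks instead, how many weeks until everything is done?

18

Actual critical path: U→B→M = 5+4+5 = 14 ⇒ 14 weeks.
U is on the critical path; changing it to 9 makes that path 18 weeks.
The critical path is still U→B→M; finish is now 18 weeks.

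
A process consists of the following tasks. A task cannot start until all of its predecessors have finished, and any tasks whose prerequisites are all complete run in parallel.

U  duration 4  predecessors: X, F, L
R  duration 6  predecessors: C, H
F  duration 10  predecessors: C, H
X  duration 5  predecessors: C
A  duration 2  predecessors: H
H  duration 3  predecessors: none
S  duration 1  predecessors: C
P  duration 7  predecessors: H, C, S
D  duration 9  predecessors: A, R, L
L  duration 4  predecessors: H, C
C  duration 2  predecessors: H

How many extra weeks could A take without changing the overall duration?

The longest chain is H→C→R→D = 3+2+6+9 = 20; overall finish 20 weeks.
A finishes as early as 5 and must finish by 11.
So A can slip 11 − 5 = 6 weeks.

6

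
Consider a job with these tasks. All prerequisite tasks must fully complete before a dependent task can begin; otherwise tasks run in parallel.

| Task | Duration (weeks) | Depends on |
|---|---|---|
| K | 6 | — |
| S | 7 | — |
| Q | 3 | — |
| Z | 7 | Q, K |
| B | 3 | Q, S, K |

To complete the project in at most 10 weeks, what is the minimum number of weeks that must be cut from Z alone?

Current finish: 13 weeks; target: 10.
Z is on every critical path, so each week cut from Z cuts the finish by one (this holds down to a finish of 10).
Need 13 − 10 = 3 weeks off Z → Z becomes 4 weeks, finish becomes 10.

3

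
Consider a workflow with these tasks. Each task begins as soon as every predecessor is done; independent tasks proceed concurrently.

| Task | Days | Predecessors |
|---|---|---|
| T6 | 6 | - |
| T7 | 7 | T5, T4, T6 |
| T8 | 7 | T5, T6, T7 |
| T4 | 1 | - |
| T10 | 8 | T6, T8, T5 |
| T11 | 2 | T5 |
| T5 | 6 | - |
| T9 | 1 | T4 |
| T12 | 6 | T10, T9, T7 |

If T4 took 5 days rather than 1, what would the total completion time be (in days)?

34

The binding path is T5→T7→T8→T10→T12 = 6+7+7+8+6 = 34; finish at 34 days.
T4 is off the critical path — its longest chain is 29 days, giving 5 of slack.
The critical path is still T5→T7→T8→T10→T12; finish is now 34 days.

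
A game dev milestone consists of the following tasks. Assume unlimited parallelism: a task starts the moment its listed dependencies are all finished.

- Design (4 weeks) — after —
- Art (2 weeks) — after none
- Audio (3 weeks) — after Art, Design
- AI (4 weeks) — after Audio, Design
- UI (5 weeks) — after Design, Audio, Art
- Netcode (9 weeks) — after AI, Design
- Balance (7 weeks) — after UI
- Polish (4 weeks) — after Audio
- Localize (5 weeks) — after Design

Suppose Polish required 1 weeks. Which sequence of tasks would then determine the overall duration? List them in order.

Design, Audio, AI, Netcode

The binding path is Design→Audio→AI→Netcode = 4+3+4+9 = 20; finish at 20 weeks.
Polish has 9 weeks of float (longest path through it is 11).
No other chain overtakes it, so the finish is 20 weeks.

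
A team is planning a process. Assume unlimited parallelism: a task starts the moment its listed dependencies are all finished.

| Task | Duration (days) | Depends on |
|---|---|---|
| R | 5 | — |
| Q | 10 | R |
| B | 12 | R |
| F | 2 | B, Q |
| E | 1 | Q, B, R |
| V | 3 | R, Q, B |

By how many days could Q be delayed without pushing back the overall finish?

The longest chain is R→B→V = 5+12+3 = 20; overall finish 20 days.
The longest chain containing Q totals 18 days.
Float = 20 − 18 = 2.

2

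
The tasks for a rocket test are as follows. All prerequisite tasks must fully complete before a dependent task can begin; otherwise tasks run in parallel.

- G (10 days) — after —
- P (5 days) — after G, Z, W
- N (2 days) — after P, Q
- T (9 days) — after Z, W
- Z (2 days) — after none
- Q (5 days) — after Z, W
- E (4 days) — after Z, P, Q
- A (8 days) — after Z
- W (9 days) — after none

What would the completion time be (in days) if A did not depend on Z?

With the dependency in place, G→P→E = 10+5+4 = 19 sets the finish at 19 days.
Without Z→A, A's earliest start moves from 2 to 0.
After: G→P→E = 10+5+4 = 19 → 19 days.

19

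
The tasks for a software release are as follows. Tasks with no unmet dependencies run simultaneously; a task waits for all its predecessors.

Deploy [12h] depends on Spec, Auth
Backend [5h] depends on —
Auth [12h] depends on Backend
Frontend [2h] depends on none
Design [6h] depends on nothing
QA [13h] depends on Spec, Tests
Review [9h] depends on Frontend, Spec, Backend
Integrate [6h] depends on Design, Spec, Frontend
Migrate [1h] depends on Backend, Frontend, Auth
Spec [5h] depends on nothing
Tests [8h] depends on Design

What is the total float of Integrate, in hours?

Backend→Auth→Deploy = 5+12+12 = 29 sets the makespan at 29 hours.
Integrate finishes as early as 12 and must finish by 29.
Slack of Integrate = 23 − 6 = 17 hours.

17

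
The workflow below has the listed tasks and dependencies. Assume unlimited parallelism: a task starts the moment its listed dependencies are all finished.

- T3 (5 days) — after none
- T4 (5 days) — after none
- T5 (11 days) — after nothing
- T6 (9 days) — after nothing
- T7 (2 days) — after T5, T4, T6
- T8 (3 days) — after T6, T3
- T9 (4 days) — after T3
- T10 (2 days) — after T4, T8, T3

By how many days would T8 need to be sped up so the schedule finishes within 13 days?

Current finish: 14 days; target: 13.
T8 is on every critical path, so each day cut from T8 cuts the finish by one (this holds down to a finish of 13).
Need 14 − 13 = 1 day off T8 → T8 becomes 2 days, finish becomes 13.

1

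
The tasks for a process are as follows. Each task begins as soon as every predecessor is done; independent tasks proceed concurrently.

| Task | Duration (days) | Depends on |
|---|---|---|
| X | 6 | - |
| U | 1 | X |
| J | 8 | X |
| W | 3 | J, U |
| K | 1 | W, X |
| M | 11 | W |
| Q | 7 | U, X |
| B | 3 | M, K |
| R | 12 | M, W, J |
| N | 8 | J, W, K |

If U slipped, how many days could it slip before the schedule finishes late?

7

X→J→W→M→R = 6+8+3+11+12 = 40 sets the makespan at 40 days.
The longest chain containing U totals 33 days.
Float = 40 − 33 = 7.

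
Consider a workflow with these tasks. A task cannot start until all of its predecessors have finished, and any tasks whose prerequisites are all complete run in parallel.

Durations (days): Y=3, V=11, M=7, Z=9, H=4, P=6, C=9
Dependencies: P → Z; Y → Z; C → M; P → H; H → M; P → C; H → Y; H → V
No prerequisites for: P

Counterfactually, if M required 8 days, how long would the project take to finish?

Critical path before the change: P→C→M = 6+9+7 = 22 giving 22 days.
M lies on that path, so at 8 days the path becomes 23 days.
The critical path is still P→C→M; finish is now 23 days.

23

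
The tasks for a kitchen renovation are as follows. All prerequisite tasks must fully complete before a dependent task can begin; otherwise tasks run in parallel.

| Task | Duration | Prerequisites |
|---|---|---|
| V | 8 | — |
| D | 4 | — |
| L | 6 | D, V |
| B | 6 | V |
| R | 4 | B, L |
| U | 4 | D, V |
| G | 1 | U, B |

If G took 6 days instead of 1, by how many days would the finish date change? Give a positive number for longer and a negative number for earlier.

Critical path before the change: V→L→R = 8+6+4 = 18 giving 18 days.
G has 3 days of float (longest path through it is 15).
Now V→B→G = 8+6+6 = 20 is longest, so the finish becomes 20 days.
Change in finish: 20 − 18 = +2 days.

2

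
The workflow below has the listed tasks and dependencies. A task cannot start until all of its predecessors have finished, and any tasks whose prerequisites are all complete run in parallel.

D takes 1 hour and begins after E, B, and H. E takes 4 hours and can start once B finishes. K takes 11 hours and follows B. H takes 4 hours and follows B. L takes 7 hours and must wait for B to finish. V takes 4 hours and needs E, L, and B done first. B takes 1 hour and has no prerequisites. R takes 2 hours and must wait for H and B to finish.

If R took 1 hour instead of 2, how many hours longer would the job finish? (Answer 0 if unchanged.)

0

As given, the longest chain is B→L→V = 1+7+4 = 12, so the finish is 12 hours.
R is off the critical path — its longest chain is 7 hours, giving 5 of slack.
No other chain overtakes it, so the finish is 12 hours.
Change in finish: 12 − 12 = +0 hours.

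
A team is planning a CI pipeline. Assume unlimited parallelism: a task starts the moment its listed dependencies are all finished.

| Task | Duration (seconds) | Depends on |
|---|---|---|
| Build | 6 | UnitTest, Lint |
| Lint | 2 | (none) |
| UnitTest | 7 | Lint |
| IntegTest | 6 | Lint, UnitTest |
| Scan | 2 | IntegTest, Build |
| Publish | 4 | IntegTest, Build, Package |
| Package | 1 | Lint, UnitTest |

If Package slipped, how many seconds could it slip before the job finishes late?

Critical path: Lint→UnitTest→IntegTest→Publish = 2+7+6+4 = 19, so the finish is 19 seconds.
Package finishes as early as 10 and must finish by 15.
Slack of Package = 14 − 9 = 5 seconds.

5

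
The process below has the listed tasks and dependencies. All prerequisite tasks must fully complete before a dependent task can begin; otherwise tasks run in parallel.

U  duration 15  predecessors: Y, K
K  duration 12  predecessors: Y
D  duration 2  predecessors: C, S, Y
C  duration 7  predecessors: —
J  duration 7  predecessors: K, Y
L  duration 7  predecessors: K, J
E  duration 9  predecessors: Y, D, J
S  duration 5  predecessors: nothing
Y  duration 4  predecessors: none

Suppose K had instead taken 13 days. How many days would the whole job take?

33

Critical path before the change: Y→K→J→E = 4+12+7+9 = 32 giving 32 days.
Since K is critical, the +1 change carries straight to that chain (now 33 days).
That remains the longest chain; total 33 days.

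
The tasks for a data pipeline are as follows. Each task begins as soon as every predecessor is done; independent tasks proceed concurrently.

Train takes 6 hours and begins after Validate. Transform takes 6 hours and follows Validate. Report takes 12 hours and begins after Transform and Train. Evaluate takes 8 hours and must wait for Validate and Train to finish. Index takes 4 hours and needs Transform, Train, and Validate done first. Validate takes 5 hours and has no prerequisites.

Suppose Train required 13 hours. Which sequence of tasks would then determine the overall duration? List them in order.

The binding path is Validate→Train→Report = 5+6+12 = 23; finish at 23 hours.
Since Train is critical, the +7 change carries straight to that chain (now 30 hours).
That remains the longest chain; total 30 hours.

Validate, Train, Report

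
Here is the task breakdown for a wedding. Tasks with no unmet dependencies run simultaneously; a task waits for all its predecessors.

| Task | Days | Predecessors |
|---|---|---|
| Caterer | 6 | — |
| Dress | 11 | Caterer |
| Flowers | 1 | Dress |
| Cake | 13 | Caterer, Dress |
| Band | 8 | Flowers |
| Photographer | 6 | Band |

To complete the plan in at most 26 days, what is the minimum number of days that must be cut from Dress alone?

Current finish: 32 days; target: 26.
Dress is on every critical path, so each day cut from Dress cuts the finish by one (this holds down to a finish of 22).
Need 32 − 26 = 6 days off Dress → Dress becomes 5 days, finish becomes 26.

6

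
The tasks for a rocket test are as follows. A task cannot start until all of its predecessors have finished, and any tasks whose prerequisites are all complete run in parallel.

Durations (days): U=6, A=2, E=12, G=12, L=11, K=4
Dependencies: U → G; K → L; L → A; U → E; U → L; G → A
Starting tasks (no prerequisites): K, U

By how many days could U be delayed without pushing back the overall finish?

0

The longest chain is U→G→A = 6+12+2 = 20; overall finish 20 days.
Longest path through U: 20 days (earliest finish 6, latest finish 6).
So U can slip 6 − 6 = 0 days.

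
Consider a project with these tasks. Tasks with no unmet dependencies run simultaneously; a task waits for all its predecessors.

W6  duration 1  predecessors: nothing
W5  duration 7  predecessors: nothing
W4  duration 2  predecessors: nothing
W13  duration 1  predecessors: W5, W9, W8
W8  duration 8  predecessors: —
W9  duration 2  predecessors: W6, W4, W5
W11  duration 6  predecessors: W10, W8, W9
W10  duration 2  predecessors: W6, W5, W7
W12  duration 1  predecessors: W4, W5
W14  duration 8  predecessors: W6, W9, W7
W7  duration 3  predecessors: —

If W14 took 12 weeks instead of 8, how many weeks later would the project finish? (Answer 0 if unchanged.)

The binding path is W5→W9→W14 = 7+2+8 = 17; finish at 17 weeks.
Since W14 is critical, the +4 change carries straight to that chain (now 21 weeks).
That remains the longest chain; total 21 weeks.
Change in finish: 21 − 17 = +4 weeks.

4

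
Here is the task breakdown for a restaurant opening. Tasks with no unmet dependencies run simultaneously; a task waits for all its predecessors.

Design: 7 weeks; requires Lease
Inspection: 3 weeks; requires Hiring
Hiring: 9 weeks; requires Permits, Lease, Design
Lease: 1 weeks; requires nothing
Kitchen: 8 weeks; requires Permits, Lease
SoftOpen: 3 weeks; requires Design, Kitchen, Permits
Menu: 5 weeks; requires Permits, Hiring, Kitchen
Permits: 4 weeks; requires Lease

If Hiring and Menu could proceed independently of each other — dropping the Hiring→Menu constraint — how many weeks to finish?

20

With the dependency in place, Lease→Design→Hiring→Menu = 1+7+9+5 = 22 sets the finish at 22 weeks.
Without Hiring→Menu, Menu's earliest start moves from 17 to 13.
New critical path: Lease→Design→Hiring→Inspection = 1+7+9+3 = 20 ⇒ 20 weeks.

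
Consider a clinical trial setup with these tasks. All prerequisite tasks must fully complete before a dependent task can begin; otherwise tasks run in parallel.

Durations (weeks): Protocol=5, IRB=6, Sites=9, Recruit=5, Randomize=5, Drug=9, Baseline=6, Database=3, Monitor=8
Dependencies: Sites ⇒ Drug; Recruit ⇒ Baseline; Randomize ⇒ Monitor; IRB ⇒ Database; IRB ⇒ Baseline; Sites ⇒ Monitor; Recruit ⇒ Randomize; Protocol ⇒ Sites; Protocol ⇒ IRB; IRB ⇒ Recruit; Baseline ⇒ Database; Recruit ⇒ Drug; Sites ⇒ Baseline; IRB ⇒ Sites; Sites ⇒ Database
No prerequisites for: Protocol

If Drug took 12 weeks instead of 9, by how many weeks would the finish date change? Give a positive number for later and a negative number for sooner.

3

Actual critical path: Protocol→IRB→Sites→Drug = 5+6+9+9 = 29 ⇒ 29 weeks.
Drug lies on that path, so at 12 weeks the path becomes 32 weeks.
No other chain overtakes it, so the finish is 32 weeks.
Change in finish: 32 − 29 = +3 weeks.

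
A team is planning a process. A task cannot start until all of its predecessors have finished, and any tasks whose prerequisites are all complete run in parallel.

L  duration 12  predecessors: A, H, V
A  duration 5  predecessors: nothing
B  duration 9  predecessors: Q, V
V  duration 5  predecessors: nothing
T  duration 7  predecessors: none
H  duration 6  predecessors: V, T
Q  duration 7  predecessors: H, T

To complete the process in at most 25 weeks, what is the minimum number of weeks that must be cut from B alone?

4

Current finish: 29 weeks; target: 25.
B is on every critical path, so each week cut from B cuts the finish by one (this holds down to a finish of 25).
Need 29 − 25 = 4 weeks off B → B becomes 5 weeks, finish becomes 25.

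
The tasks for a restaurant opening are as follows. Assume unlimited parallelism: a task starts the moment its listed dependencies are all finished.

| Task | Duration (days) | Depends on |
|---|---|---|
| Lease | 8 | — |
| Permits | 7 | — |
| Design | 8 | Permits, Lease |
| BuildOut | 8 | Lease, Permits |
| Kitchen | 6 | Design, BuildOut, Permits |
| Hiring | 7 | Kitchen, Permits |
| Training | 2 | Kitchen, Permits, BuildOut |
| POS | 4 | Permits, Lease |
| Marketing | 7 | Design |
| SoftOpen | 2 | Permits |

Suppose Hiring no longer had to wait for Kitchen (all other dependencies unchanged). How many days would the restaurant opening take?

Original critical path: Lease→Design→Kitchen→Hiring = 8+8+6+7 = 29 ⇒ 29 days.
Without Kitchen→Hiring, Hiring's earliest start moves from 22 to 7.
After: Lease→Design→Kitchen→Training = 8+8+6+2 = 24 → 24 days.

24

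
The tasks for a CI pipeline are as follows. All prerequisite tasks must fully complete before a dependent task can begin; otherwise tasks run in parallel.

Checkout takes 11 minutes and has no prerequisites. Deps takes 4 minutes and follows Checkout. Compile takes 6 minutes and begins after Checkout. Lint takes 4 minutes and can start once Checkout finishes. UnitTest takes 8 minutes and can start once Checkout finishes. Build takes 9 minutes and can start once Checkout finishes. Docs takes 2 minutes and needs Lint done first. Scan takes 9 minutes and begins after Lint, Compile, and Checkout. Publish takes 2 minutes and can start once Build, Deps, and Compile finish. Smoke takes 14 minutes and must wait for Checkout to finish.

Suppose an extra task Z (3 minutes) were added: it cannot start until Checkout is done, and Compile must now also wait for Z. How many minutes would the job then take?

29

Originally the job takes 26 minutes.
With Z inserted, Compile now waits for max(Checkout, Z).
New critical path: Checkout→Z→Compile→Scan = 11+3+6+9 = 29 ⇒ 29 minutes.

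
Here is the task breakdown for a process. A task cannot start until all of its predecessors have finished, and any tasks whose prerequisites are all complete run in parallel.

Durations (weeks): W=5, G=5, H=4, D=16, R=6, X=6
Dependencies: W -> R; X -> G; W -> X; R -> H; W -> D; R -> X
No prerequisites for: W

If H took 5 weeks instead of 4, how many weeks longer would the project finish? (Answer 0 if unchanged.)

0

As given, the longest chain is W→R→X→G = 5+6+6+5 = 22, so the finish is 22 weeks.
H is off the critical path — its longest chain is 15 weeks, giving 7 of slack.
The critical path is still W→R→X→G; finish is now 22 weeks.
Change in finish: 22 − 22 = +0 weeks.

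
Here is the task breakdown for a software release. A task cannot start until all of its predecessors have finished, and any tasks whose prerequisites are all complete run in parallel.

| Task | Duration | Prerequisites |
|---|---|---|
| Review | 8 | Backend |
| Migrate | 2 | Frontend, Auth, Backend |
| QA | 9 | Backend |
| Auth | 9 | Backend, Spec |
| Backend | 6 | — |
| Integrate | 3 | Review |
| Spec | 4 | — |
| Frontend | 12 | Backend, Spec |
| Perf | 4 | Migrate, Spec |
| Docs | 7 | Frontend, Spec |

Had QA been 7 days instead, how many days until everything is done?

As given, the longest chain is Backend→Frontend→Docs = 6+12+7 = 25, so the finish is 25 days.
The longest path through QA is only 15 days, so QA has float 10.
The critical path is still Backend→Frontend→Docs; finish is now 25 days.

25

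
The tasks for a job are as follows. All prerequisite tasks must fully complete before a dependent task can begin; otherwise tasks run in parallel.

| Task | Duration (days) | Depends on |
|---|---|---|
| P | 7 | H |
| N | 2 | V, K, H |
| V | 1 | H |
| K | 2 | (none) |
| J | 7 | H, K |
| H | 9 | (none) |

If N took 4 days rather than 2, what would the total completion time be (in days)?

16

The binding path is H→J = 9+7 = 16; finish at 16 days.
N is off the critical path — its longest chain is 12 days, giving 4 of slack.
No other chain overtakes it, so the finish is 16 days.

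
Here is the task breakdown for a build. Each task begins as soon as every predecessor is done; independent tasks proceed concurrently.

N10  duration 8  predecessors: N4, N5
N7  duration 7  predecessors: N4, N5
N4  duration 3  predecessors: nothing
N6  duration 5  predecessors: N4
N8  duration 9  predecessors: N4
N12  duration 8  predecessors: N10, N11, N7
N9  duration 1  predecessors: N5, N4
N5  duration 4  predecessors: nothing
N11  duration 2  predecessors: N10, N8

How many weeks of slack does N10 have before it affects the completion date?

0

N4→N8→N11→N12 = 3+9+2+8 = 22 sets the makespan at 22 weeks.
Longest path through N10: 22 weeks (earliest finish 12, latest finish 12).
So N10 can slip 12 − 12 = 0 weeks.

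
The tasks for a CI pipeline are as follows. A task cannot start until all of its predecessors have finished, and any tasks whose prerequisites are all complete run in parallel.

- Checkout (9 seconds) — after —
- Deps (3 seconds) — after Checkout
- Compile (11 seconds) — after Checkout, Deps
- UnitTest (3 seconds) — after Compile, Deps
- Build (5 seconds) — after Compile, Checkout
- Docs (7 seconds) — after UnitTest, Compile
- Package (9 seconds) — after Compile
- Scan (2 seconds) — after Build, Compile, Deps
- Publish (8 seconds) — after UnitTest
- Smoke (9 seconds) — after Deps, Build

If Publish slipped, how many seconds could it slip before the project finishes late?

Checkout→Deps→Compile→Build→Smoke = 9+3+11+5+9 = 37 sets the makespan at 37 seconds.
Publish finishes as early as 34 and must finish by 37.
So Publish can slip 37 − 34 = 3 seconds.

3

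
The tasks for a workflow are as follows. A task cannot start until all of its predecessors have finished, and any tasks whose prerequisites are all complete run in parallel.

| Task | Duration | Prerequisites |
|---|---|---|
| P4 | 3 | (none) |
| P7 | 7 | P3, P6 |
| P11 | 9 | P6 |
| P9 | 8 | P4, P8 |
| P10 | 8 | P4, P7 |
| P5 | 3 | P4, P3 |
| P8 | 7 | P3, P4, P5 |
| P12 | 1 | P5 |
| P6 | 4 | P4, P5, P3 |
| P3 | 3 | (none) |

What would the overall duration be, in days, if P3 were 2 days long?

Actual critical path: P3→P5→P6→P7→P10 = 3+3+4+7+8 = 25 ⇒ 25 days.
Since P3 is critical, the -1 change carries straight to that chain (now 24 days).
Now P4→P5→P6→P7→P10 = 3+3+4+7+8 = 25 is longest, so the finish becomes 25 days.

25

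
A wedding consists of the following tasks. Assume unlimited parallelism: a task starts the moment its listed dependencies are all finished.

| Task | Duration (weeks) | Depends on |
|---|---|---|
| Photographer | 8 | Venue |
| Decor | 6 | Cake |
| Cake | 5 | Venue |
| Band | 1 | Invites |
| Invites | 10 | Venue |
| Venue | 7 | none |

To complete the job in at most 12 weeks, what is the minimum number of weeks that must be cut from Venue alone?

Current finish: 18 weeks; target: 12.
Venue is on every critical path, so each week cut from Venue cuts the finish by one (this holds down to a finish of 12).
Need 18 − 12 = 6 weeks off Venue → Venue becomes 1 week, finish becomes 12.

6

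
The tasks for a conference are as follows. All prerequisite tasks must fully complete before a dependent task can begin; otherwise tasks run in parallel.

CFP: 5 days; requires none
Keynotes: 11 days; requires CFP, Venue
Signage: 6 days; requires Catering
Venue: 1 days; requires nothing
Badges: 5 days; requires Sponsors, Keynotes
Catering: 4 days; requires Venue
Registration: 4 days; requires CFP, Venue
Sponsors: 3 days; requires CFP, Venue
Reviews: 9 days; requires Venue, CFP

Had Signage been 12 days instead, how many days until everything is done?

21

Actual critical path: CFP→Keynotes→Badges = 5+11+5 = 21 ⇒ 21 days.
Signage has 10 days of float (longest path through it is 11).
No other chain overtakes it, so the finish is 21 days.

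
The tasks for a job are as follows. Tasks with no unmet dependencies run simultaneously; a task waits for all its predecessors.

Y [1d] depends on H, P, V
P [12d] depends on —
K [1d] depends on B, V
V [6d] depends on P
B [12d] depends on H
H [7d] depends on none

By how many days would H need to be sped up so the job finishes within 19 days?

1

Current finish: 20 days; target: 19.
H is on every critical path, so each day cut from H cuts the finish by one (this holds down to a finish of 19).
Need 20 − 19 = 1 day off H → H becomes 6 days, finish becomes 19.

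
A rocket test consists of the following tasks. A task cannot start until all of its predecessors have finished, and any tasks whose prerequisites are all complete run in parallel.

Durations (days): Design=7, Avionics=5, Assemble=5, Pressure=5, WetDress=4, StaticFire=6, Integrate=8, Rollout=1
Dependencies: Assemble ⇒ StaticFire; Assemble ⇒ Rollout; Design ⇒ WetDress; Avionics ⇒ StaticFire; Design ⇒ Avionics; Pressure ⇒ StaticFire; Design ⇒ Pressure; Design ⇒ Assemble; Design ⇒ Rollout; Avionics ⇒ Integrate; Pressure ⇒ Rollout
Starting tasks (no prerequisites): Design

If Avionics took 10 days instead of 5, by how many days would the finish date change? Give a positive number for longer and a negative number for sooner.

5

As given, the longest chain is Design→Avionics→Integrate = 7+5+8 = 20, so the finish is 20 days.
Since Avionics is critical, the +5 change carries straight to that chain (now 25 days).
No other chain overtakes it, so the finish is 25 days.
Change in finish: 25 − 20 = +5 days.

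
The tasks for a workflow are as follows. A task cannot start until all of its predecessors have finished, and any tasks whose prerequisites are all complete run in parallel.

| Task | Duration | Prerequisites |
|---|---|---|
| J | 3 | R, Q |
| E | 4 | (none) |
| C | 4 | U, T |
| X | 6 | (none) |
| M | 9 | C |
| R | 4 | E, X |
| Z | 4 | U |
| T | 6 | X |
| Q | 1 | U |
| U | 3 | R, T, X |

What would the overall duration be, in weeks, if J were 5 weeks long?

28

Baseline: X→T→U→C→M = 6+6+3+4+9 = 28 → 28 weeks.
The longest path through J is only 19 weeks, so J has float 9.
The critical path is still X→T→U→C→M; finish is now 28 weeks.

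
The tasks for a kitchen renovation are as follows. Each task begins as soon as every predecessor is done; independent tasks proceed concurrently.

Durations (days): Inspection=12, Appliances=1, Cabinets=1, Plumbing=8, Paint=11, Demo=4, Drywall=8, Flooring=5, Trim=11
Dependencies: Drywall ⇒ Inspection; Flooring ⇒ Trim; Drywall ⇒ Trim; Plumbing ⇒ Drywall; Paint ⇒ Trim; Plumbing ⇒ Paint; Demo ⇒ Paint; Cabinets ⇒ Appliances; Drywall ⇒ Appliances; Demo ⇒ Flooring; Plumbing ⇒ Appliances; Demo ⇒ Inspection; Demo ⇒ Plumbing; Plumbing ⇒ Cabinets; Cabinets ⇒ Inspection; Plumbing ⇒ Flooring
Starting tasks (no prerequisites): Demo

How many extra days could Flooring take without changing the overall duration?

6

Demo→Plumbing→Paint→Trim = 4+8+11+11 = 34 sets the makespan at 34 days.
Longest path through Flooring: 28 days (earliest finish 17, latest finish 23).
Float = 34 − 28 = 6.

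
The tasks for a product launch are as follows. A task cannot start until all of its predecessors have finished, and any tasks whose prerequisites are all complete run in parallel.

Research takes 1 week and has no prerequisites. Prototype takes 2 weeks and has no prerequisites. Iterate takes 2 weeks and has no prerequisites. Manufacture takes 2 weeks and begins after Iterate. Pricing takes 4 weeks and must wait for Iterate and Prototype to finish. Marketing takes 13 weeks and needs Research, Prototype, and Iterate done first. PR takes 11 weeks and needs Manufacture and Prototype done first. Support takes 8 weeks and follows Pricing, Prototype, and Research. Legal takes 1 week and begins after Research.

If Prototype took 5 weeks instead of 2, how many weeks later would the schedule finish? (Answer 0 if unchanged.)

Baseline: Prototype→Marketing = 2+13 = 15 → 15 weeks.
Since Prototype is critical, the +3 change carries straight to that chain (now 18 weeks).
That remains the longest chain; total 18 weeks.
Change in finish: 18 − 15 = +3 weeks.

3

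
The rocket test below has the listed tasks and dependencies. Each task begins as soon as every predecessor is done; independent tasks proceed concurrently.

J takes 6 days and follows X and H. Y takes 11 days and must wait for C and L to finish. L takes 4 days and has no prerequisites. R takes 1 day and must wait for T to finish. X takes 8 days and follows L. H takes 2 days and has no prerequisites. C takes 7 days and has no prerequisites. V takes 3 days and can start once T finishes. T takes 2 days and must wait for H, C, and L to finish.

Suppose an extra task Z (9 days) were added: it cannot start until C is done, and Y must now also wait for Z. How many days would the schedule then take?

Originally the schedule takes 18 days.
With Z inserted, Y now waits for max(C, L, Z).
New critical path: C→Z→Y = 7+9+11 = 27 ⇒ 27 days.

27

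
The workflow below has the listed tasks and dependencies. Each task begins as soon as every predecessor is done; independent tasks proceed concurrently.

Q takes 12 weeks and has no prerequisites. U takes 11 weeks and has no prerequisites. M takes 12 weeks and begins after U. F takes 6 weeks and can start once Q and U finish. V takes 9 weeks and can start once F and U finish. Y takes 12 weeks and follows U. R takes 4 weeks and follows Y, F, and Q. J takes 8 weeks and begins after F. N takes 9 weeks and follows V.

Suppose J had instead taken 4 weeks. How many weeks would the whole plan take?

36

Baseline: Q→F→V→N = 12+6+9+9 = 36 → 36 weeks.
J is off the critical path — its longest chain is 26 weeks, giving 10 of slack.
That remains the longest chain; total 36 weeks.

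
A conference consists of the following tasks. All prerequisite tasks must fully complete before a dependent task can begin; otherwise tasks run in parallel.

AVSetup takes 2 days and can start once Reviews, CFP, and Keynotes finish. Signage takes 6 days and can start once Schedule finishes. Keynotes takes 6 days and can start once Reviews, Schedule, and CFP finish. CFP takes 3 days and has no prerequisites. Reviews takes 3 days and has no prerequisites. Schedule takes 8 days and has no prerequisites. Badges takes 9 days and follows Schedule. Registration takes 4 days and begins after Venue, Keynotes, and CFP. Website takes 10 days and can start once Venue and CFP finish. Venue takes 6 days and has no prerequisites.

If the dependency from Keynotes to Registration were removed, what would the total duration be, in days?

17

Before: longest chain Schedule→Keynotes→Registration = 8+6+4 = 18, finish 18.
Without Keynotes→Registration, Registration's earliest start moves from 14 to 6.
New critical path: Schedule→Badges = 8+9 = 17 ⇒ 17 days.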